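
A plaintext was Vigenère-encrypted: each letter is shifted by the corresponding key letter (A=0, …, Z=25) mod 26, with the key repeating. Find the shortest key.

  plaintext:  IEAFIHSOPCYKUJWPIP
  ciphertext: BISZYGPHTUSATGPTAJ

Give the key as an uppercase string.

TESUQZX

  i= 0: B-I = 19 → T
  i= 1: I-E =  4 → E
  i= 2: S-A = 18 → S
  i= 3: Z-F = 20 → U
  i= 4: Y-I = 16 → Q
  i= 5: G-H = 25 → Z
  i= 6: P-S = 23 → X
  i= 7: H-O = 19 → T
  i= 8: T-P =  4 → E
  i= 9: U-C = 18 → S
  i=10: S-Y = 20 → U
  i=11: A-K = 16 → Q
  i=12: T-U = 25 → Z
  i=13: G-J = 23 → X
  i=14: P-W = 19 → T
  i=15: T-P =  4 → E
  i=16: A-I = 18 → S
  i=17: J-P = 20 → U
  shifts repeat with period 7: TESUQZX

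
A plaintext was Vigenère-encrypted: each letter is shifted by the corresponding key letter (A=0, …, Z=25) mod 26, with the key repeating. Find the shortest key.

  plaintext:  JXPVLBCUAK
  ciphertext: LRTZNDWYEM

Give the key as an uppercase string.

CUEEC

  i= 0: L-J =  2 → C
  i= 1: R-X = 20 → U
  i= 2: T-P =  4 → E
  i= 3: Z-V =  4 → E
  i= 4: N-L =  2 → C
  i= 5: D-B =  2 → C
  i= 6: W-C = 20 → U
  i= 7: Y-U =  4 → E
  i= 8: E-A =  4 → E
  i= 9: M-K =  2 → C
  shifts repeat with period 5: CUEEC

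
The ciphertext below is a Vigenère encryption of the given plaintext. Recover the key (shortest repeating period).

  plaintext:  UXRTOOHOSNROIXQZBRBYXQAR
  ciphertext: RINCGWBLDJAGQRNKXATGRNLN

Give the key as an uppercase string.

XLWJSIU

  i= 0: R-U = 23 → X
  i= 1: I-X = 11 → L
  i= 2: N-R = 22 → W
  i= 3: C-T =  9 → J
  i= 4: G-O = 18 → S
  i= 5: W-O =  8 → I
  i= 6: B-H = 20 → U
  i= 7: L-O = 23 → X
  i= 8: D-S = 11 → L
  i= 9: J-N = 22 → W
  i=10: A-R =  9 → J
  i=11: G-O = 18 → S
  i=12: Q-I =  8 → I
  i=13: R-X = 20 → U
  i=14: N-Q = 23 → X
  i=15: K-Z = 11 → L
  i=16: X-B = 22 → W
  i=17: A-R =  9 → J
  i=18: T-B = 18 → S
  i=19: G-Y =  8 → I
  i=20: R-X = 20 → U
  i=21: N-Q = 23 → X
  i=22: L-A = 11 → L
  i=23: N-R = 22 → W
  shifts repeat with period 7: XLWJSIU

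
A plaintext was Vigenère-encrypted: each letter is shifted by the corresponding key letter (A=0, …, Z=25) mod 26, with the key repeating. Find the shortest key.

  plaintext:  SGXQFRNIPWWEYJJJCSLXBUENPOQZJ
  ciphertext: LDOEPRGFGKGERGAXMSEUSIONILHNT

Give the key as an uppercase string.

  i= 0: L-S = 19 → T
  i= 1: D-G = 23 → X
  i= 2: O-X = 17 → R
  i= 3: E-Q = 14 → O
  i= 4: P-F = 10 → K
  i= 5: R-R =  0 → A
  i= 6: G-N = 19 → T
  i= 7: F-I = 23 → X
  i= 8: G-P = 17 → R
  i= 9: K-W = 14 → O
  i=10: G-W = 10 → K
  i=11: E-E =  0 → A
  i=12: R-Y = 19 → T
  i=13: G-J = 23 → X
  i=14: A-J = 17 → R
  i=15: X-J = 14 → O
  i=16: M-C = 10 → K
  i=17: S-S =  0 → A
  i=18: E-L = 19 → T
  i=19: U-X = 23 → X
  i=20: S-B = 17 → R
  i=21: I-U = 14 → O
  i=22: O-E = 10 → K
  i=23: N-N =  0 → A
  i=24: I-P = 19 → T
  i=25: L-O = 23 → X
  i=26: H-Q = 17 → R
  i=27: N-Z = 14 → O
  i=28: T-J = 10 → K
  shifts repeat with period 6: TXROKA

TXROKA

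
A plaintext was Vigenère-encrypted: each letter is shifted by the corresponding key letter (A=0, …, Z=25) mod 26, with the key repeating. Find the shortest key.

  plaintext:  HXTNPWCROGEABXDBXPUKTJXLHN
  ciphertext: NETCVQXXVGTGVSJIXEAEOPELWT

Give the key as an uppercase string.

  i= 0: N-H =  6 → G
  i= 1: E-X =  7 → H
  i= 2: T-T =  0 → A
  i= 3: C-N = 15 → P
  i= 4: V-P =  6 → G
  i= 5: Q-W = 20 → U
  i= 6: X-C = 21 → V
  i= 7: X-R =  6 → G
  i= 8: V-O =  7 → H
  i= 9: G-G =  0 → A
  i=10: T-E = 15 → P
  i=11: G-A =  6 → G
  i=12: V-B = 20 → U
  i=13: S-X = 21 → V
  i=14: J-D =  6 → G
  i=15: I-B =  7 → H
  i=16: X-X =  0 → A
  i=17: E-P = 15 → P
  i=18: A-U =  6 → G
  i=19: E-K = 20 → U
  i=20: O-T = 21 → V
  i=21: P-J =  6 → G
  i=22: E-X =  7 → H
  i=23: L-L =  0 → A
  i=24: W-H = 15 → P
  i=25: T-N =  6 → G
  shifts repeat with period 7: GHAPGUV

GHAPGUV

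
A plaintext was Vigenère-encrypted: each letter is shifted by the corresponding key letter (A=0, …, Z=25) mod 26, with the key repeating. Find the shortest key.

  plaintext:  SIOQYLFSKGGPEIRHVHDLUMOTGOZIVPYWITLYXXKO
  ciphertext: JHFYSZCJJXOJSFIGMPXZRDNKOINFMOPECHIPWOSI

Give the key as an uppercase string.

RZRIUOX

  i= 0: J-S = 17 → R
  i= 1: H-I = 25 → Z
  i= 2: F-O = 17 → R
  i= 3: Y-Q =  8 → I
  i= 4: S-Y = 20 → U
  i= 5: Z-L = 14 → O
  i= 6: C-F = 23 → X
  i= 7: J-S = 17 → R
  i= 8: J-K = 25 → Z
  i= 9: X-G = 17 → R
  i=10: O-G =  8 → I
  i=11: J-P = 20 → U
  i=12: S-E = 14 → O
  i=13: F-I = 23 → X
  i=14: I-R = 17 → R
  i=15: G-H = 25 → Z
  i=16: M-V = 17 → R
  i=17: P-H =  8 → I
  i=18: X-D = 20 → U
  i=19: Z-L = 14 → O
  i=20: R-U = 23 → X
  i=21: D-M = 17 → R
  i=22: N-O = 25 → Z
  i=23: K-T = 17 → R
  i=24: O-G =  8 → I
  i=25: I-O = 20 → U
  i=26: N-Z = 14 → O
  i=27: F-I = 23 → X
  i=28: M-V = 17 → R
  i=29: O-P = 25 → Z
  i=30: P-Y = 17 → R
  i=31: E-W =  8 → I
  i=32: C-I = 20 → U
  i=33: H-T = 14 → O
  i=34: I-L = 23 → X
  i=35: P-Y = 17 → R
  i=36: W-X = 25 → Z
  i=37: O-X = 17 → R
  i=38: S-K =  8 → I
  i=39: I-O = 20 → U
  shifts repeat with period 7: RZRIUOX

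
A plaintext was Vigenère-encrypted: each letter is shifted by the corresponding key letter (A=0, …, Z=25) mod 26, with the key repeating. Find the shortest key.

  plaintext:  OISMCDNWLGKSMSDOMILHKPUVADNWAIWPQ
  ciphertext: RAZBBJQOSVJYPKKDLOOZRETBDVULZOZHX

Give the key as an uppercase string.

DSHPZG

  i= 0: R-O =  3 → D
  i= 1: A-I = 18 → S
  i= 2: Z-S =  7 → H
  i= 3: B-M = 15 → P
  i= 4: B-C = 25 → Z
  i= 5: J-D =  6 → G
  i= 6: Q-N =  3 → D
  i= 7: O-W = 18 → S
  i= 8: S-L =  7 → H
  i= 9: V-G = 15 → P
  i=10: J-K = 25 → Z
  i=11: Y-S =  6 → G
  i=12: P-M =  3 → D
  i=13: K-S = 18 → S
  i=14: K-D =  7 → H
  i=15: D-O = 15 → P
  i=16: L-M = 25 → Z
  i=17: O-I =  6 → G
  i=18: O-L =  3 → D
  i=19: Z-H = 18 → S
  i=20: R-K =  7 → H
  i=21: E-P = 15 → P
  i=22: T-U = 25 → Z
  i=23: B-V =  6 → G
  i=24: D-A =  3 → D
  i=25: V-D = 18 → S
  i=26: U-N =  7 → H
  i=27: L-W = 15 → P
  i=28: Z-A = 25 → Z
  i=29: O-I =  6 → G
  i=30: Z-W =  3 → D
  i=31: H-P = 18 → S
  i=32: X-Q =  7 → H
  shifts repeat with period 6: DSHPZG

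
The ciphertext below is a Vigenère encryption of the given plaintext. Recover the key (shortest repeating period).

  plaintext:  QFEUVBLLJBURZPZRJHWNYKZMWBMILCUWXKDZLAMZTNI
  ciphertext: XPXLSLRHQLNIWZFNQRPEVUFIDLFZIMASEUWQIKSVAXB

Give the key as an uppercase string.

  i= 0: X-Q =  7 → H
  i= 1: P-F = 10 → K
  i= 2: X-E = 19 → T
  i= 3: L-U = 17 → R
  i= 4: S-V = 23 → X
  i= 5: L-B = 10 → K
  i= 6: R-L =  6 → G
  i= 7: H-L = 22 → W
  i= 8: Q-J =  7 → H
  i= 9: L-B = 10 → K
  i=10: N-U = 19 → T
  i=11: I-R = 17 → R
  i=12: W-Z = 23 → X
  i=13: Z-P = 10 → K
  i=14: F-Z =  6 → G
  i=15: N-R = 22 → W
  i=16: Q-J =  7 → H
  i=17: R-H = 10 → K
  i=18: P-W = 19 → T
  i=19: E-N = 17 → R
  i=20: V-Y = 23 → X
  i=21: U-K = 10 → K
  i=22: F-Z =  6 → G
  i=23: I-M = 22 → W
  i=24: D-W =  7 → H
  i=25: L-B = 10 → K
  i=26: F-M = 19 → T
  i=27: Z-I = 17 → R
  i=28: I-L = 23 → X
  i=29: M-C = 10 → K
  i=30: A-U =  6 → G
  i=31: S-W = 22 → W
  i=32: E-X =  7 → H
  i=33: U-K = 10 → K
  i=34: W-D = 19 → T
  i=35: Q-Z = 17 → R
  i=36: I-L = 23 → X
  i=37: K-A = 10 → K
  i=38: S-M =  6 → G
  i=39: V-Z = 22 → W
  i=40: A-T =  7 → H
  i=41: X-N = 10 → K
  i=42: B-I = 19 → T
  shifts repeat with period 8: HKTRXKGW

HKTRXKGW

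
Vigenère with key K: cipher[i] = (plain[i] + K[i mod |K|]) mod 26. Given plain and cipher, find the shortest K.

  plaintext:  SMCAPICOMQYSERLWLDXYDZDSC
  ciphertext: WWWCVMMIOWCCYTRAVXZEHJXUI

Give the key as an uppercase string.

EKUCG

  i= 0: W-S =  4 → E
  i= 1: W-M = 10 → K
  i= 2: W-C = 20 → U
  i= 3: C-A =  2 → C
  i= 4: V-P =  6 → G
  i= 5: M-I =  4 → E
  i= 6: M-C = 10 → K
  i= 7: I-O = 20 → U
  i= 8: O-M =  2 → C
  i= 9: W-Q =  6 → G
  i=10: C-Y =  4 → E
  i=11: C-S = 10 → K
  i=12: Y-E = 20 → U
  i=13: T-R =  2 → C
  i=14: R-L =  6 → G
  i=15: A-W =  4 → E
  i=16: V-L = 10 → K
  i=17: X-D = 20 → U
  i=18: Z-X =  2 → C
  i=19: E-Y =  6 → G
  i=20: H-D =  4 → E
  i=21: J-Z = 10 → K
  i=22: X-D = 20 → U
  i=23: U-S =  2 → C
  i=24: I-C =  6 → G
  shifts repeat with period 5: EKUCG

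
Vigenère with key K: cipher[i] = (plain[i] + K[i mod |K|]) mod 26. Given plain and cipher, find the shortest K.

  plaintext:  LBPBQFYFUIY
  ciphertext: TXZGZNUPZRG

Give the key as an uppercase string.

  i= 0: T-L =  8 → I
  i= 1: X-B = 22 → W
  i= 2: Z-P = 10 → K
  i= 3: G-B =  5 → F
  i= 4: Z-Q =  9 → J
  i= 5: N-F =  8 → I
  i= 6: U-Y = 22 → W
  i= 7: P-F = 10 → K
  i= 8: Z-U =  5 → F
  i= 9: R-I =  9 → J
  i=10: G-Y =  8 → I
  shifts repeat with period 5: IWKFJ

IWKFJ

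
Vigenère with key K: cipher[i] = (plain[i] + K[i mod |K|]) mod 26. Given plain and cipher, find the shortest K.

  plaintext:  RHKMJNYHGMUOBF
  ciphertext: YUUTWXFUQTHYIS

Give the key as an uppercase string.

  i= 0: Y-R =  7 → H
  i= 1: U-H = 13 → N
  i= 2: U-K = 10 → K
  i= 3: T-M =  7 → H
  i= 4: W-J = 13 → N
  i= 5: X-N = 10 → K
  i= 6: F-Y =  7 → H
  i= 7: U-H = 13 → N
  i= 8: Q-G = 10 → K
  i= 9: T-M =  7 → H
  i=10: H-U = 13 → N
  i=11: Y-O = 10 → K
  i=12: I-B =  7 → H
  i=13: S-F = 13 → N
  shifts repeat with period 3: HNK

HNK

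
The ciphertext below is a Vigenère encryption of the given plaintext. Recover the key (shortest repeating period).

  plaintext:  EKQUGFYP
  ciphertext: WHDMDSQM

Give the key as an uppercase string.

  i= 0: W-E = 18 → S
  i= 1: H-K = 23 → X
  i= 2: D-Q = 13 → N
  i= 3: M-U = 18 → S
  i= 4: D-G = 23 → X
  i= 5: S-F = 13 → N
  i= 6: Q-Y = 18 → S
  i= 7: M-P = 23 → X
  shifts repeat with period 3: SXN

SXN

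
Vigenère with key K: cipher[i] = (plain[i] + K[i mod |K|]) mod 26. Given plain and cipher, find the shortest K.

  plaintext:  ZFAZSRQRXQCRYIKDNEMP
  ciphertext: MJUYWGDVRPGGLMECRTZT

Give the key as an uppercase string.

NEUZEP

  i= 0: M-Z = 13 → N
  i= 1: J-F =  4 → E
  i= 2: U-A = 20 → U
  i= 3: Y-Z = 25 → Z
  i= 4: W-S =  4 → E
  i= 5: G-R = 15 → P
  i= 6: D-Q = 13 → N
  i= 7: V-R =  4 → E
  i= 8: R-X = 20 → U
  i= 9: P-Q = 25 → Z
  i=10: G-C =  4 → E
  i=11: G-R = 15 → P
  i=12: L-Y = 13 → N
  i=13: M-I =  4 → E
  i=14: E-K = 20 → U
  i=15: C-D = 25 → Z
  i=16: R-N =  4 → E
  i=17: T-E = 15 → P
  i=18: Z-M = 13 → N
  i=19: T-P =  4 → E
  shifts repeat with period 6: NEUZEP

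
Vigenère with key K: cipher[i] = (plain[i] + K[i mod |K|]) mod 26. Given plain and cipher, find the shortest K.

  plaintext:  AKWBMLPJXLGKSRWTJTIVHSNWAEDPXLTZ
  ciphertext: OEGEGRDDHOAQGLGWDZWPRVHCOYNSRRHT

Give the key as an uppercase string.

  i= 0: O-A = 14 → O
  i= 1: E-K = 20 → U
  i= 2: G-W = 10 → K
  i= 3: E-B =  3 → D
  i= 4: G-M = 20 → U
  i= 5: R-L =  6 → G
  i= 6: D-P = 14 → O
  i= 7: D-J = 20 → U
  i= 8: H-X = 10 → K
  i= 9: O-L =  3 → D
  i=10: A-G = 20 → U
  i=11: Q-K =  6 → G
  i=12: G-S = 14 → O
  i=13: L-R = 20 → U
  i=14: G-W = 10 → K
  i=15: W-T =  3 → D
  i=16: D-J = 20 → U
  i=17: Z-T =  6 → G
  i=18: W-I = 14 → O
  i=19: P-V = 20 → U
  i=20: R-H = 10 → K
  i=21: V-S =  3 → D
  i=22: H-N = 20 → U
  i=23: C-W =  6 → G
  i=24: O-A = 14 → O
  i=25: Y-E = 20 → U
  i=26: N-D = 10 → K
  i=27: S-P =  3 → D
  i=28: R-X = 20 → U
  i=29: R-L =  6 → G
  i=30: H-T = 14 → O
  i=31: T-Z = 20 → U
  shifts repeat with period 6: OUKDUG

OUKDUG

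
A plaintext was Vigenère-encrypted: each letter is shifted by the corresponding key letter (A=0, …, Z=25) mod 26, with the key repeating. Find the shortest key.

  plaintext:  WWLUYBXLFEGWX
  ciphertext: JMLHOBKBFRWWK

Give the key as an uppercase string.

  i= 0: J-W = 13 → N
  i= 1: M-W = 16 → Q
  i= 2: L-L =  0 → A
  i= 3: H-U = 13 → N
  i= 4: O-Y = 16 → Q
  i= 5: B-B =  0 → A
  i= 6: K-X = 13 → N
  i= 7: B-L = 16 → Q
  i= 8: F-F =  0 → A
  i= 9: R-E = 13 → N
  i=10: W-G = 16 → Q
  i=11: W-W =  0 → A
  i=12: K-X = 13 → N
  shifts repeat with period 3: NQA

NQA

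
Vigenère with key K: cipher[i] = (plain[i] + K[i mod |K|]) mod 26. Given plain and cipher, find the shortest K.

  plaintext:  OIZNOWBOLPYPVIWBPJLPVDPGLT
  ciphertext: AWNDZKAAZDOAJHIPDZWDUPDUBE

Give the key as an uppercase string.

  i= 0: A-O = 12 → M
  i= 1: W-I = 14 → O
  i= 2: N-Z = 14 → O
  i= 3: D-N = 16 → Q
  i= 4: Z-O = 11 → L
  i= 5: K-W = 14 → O
  i= 6: A-B = 25 → Z
  i= 7: A-O = 12 → M
  i= 8: Z-L = 14 → O
  i= 9: D-P = 14 → O
  i=10: O-Y = 16 → Q
  i=11: A-P = 11 → L
  i=12: J-V = 14 → O
  i=13: H-I = 25 → Z
  i=14: I-W = 12 → M
  i=15: P-B = 14 → O
  i=16: D-P = 14 → O
  i=17: Z-J = 16 → Q
  i=18: W-L = 11 → L
  i=19: D-P = 14 → O
  i=20: U-V = 25 → Z
  i=21: P-D = 12 → M
  i=22: D-P = 14 → O
  i=23: U-G = 14 → O
  i=24: B-L = 16 → Q
  i=25: E-T = 11 → L
  shifts repeat with period 7: MOOQLOZ

MOOQLOZ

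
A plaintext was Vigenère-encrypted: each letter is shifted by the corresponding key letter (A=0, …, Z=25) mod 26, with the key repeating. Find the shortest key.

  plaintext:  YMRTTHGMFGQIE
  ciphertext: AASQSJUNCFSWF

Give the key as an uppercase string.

  i= 0: A-Y =  2 → C
  i= 1: A-M = 14 → O
  i= 2: S-R =  1 → B
  i= 3: Q-T = 23 → X
  i= 4: S-T = 25 → Z
  i= 5: J-H =  2 → C
  i= 6: U-G = 14 → O
  i= 7: N-M =  1 → B
  i= 8: C-F = 23 → X
  i= 9: F-G = 25 → Z
  i=10: S-Q =  2 → C
  i=11: W-I = 14 → O
  i=12: F-E =  1 → B
  shifts repeat with period 5: COBXZ

COBXZ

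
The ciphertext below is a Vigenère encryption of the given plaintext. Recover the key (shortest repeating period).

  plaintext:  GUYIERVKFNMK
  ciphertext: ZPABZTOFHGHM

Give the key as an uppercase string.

TVC

  i= 0: Z-G = 19 → T
  i= 1: P-U = 21 → V
  i= 2: A-Y =  2 → C
  i= 3: B-I = 19 → T
  i= 4: Z-E = 21 → V
  i= 5: T-R =  2 → C
  i= 6: O-V = 19 → T
  i= 7: F-K = 21 → V
  i= 8: H-F =  2 → C
  i= 9: G-N = 19 → T
  i=10: H-M = 21 → V
  i=11: M-K =  2 → C
  shifts repeat with period 3: TVC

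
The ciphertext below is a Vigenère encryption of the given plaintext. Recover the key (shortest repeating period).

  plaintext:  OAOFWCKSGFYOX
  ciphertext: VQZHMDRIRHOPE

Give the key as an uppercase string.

  i= 0: V-O =  7 → H
  i= 1: Q-A = 16 → Q
  i= 2: Z-O = 11 → L
  i= 3: H-F =  2 → C
  i= 4: M-W = 16 → Q
  i= 5: D-C =  1 → B
  i= 6: R-K =  7 → H
  i= 7: I-S = 16 → Q
  i= 8: R-G = 11 → L
  i= 9: H-F =  2 → C
  i=10: O-Y = 16 → Q
  i=11: P-O =  1 → B
  i=12: E-X =  7 → H
  shifts repeat with period 6: HQLCQB

HQLCQB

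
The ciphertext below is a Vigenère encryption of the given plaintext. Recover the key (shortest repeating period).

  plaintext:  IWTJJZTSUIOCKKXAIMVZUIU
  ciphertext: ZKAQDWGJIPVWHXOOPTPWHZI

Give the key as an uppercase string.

ROHHUXN

  i= 0: Z-I = 17 → R
  i= 1: K-W = 14 → O
  i= 2: A-T =  7 → H
  i= 3: Q-J =  7 → H
  i= 4: D-J = 20 → U
  i= 5: W-Z = 23 → X
  i= 6: G-T = 13 → N
  i= 7: J-S = 17 → R
  i= 8: I-U = 14 → O
  i= 9: P-I =  7 → H
  i=10: V-O =  7 → H
  i=11: W-C = 20 → U
  i=12: H-K = 23 → X
  i=13: X-K = 13 → N
  i=14: O-X = 17 → R
  i=15: O-A = 14 → O
  i=16: P-I =  7 → H
  i=17: T-M =  7 → H
  i=18: P-V = 20 → U
  i=19: W-Z = 23 → X
  i=20: H-U = 13 → N
  i=21: Z-I = 17 → R
  i=22: I-U = 14 → O
  shifts repeat with period 7: ROHHUXN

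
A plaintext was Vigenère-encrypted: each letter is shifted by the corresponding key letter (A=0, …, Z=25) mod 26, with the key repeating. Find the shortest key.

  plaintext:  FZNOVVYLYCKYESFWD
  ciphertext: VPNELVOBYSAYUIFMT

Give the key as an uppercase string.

QQA

  i= 0: V-F = 16 → Q
  i= 1: P-Z = 16 → Q
  i= 2: N-N =  0 → A
  i= 3: E-O = 16 → Q
  i= 4: L-V = 16 → Q
  i= 5: V-V =  0 → A
  i= 6: O-Y = 16 → Q
  i= 7: B-L = 16 → Q
  i= 8: Y-Y =  0 → A
  i= 9: S-C = 16 → Q
  i=10: A-K = 16 → Q
  i=11: Y-Y =  0 → A
  i=12: U-E = 16 → Q
  i=13: I-S = 16 → Q
  i=14: F-F =  0 → A
  i=15: M-W = 16 → Q
  i=16: T-D = 16 → Q
  shifts repeat with period 3: QQA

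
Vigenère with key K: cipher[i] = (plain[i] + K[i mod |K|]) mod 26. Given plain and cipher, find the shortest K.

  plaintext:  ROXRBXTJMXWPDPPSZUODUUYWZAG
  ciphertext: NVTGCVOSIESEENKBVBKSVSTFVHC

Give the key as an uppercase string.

  i= 0: N-R = 22 → W
  i= 1: V-O =  7 → H
  i= 2: T-X = 22 → W
  i= 3: G-R = 15 → P
  i= 4: C-B =  1 → B
  i= 5: V-X = 24 → Y
  i= 6: O-T = 21 → V
  i= 7: S-J =  9 → J
  i= 8: I-M = 22 → W
  i= 9: E-X =  7 → H
  i=10: S-W = 22 → W
  i=11: E-P = 15 → P
  i=12: E-D =  1 → B
  i=13: N-P = 24 → Y
  i=14: K-P = 21 → V
  i=15: B-S =  9 → J
  i=16: V-Z = 22 → W
  i=17: B-U =  7 → H
  i=18: K-O = 22 → W
  i=19: S-D = 15 → P
  i=20: V-U =  1 → B
  i=21: S-U = 24 → Y
  i=22: T-Y = 21 → V
  i=23: F-W =  9 → J
  i=24: V-Z = 22 → W
  i=25: H-A =  7 → H
  i=26: C-G = 22 → W
  shifts repeat with period 8: WHWPBYVJ

WHWPBYVJ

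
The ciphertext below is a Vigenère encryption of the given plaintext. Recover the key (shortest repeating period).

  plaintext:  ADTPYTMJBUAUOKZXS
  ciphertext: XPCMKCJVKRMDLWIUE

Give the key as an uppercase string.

  i= 0: X-A = 23 → X
  i= 1: P-D = 12 → M
  i= 2: C-T =  9 → J
  i= 3: M-P = 23 → X
  i= 4: K-Y = 12 → M
  i= 5: C-T =  9 → J
  i= 6: J-M = 23 → X
  i= 7: V-J = 12 → M
  i= 8: K-B =  9 → J
  i= 9: R-U = 23 → X
  i=10: M-A = 12 → M
  i=11: D-U =  9 → J
  i=12: L-O = 23 → X
  i=13: W-K = 12 → M
  i=14: I-Z =  9 → J
  i=15: U-X = 23 → X
  i=16: E-S = 12 → M
  shifts repeat with period 3: XMJ

XMJ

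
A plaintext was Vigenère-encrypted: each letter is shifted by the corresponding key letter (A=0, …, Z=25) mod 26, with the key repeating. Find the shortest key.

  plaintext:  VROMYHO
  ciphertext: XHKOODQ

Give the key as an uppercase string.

  i= 0: X-V =  2 → C
  i= 1: H-R = 16 → Q
  i= 2: K-O = 22 → W
  i= 3: O-M =  2 → C
  i= 4: O-Y = 16 → Q
  i= 5: D-H = 22 → W
  i= 6: Q-O =  2 → C
  shifts repeat with period 3: CQW

CQW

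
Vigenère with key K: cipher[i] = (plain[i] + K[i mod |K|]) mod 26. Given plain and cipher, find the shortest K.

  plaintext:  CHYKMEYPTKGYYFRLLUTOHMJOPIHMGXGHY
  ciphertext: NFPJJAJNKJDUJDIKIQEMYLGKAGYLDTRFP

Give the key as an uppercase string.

LYRZXW

  i= 0: N-C = 11 → L
  i= 1: F-H = 24 → Y
  i= 2: P-Y = 17 → R
  i= 3: J-K = 25 → Z
  i= 4: J-M = 23 → X
  i= 5: A-E = 22 → W
  i= 6: J-Y = 11 → L
  i= 7: N-P = 24 → Y
  i= 8: K-T = 17 → R
  i= 9: J-K = 25 → Z
  i=10: D-G = 23 → X
  i=11: U-Y = 22 → W
  i=12: J-Y = 11 → L
  i=13: D-F = 24 → Y
  i=14: I-R = 17 → R
  i=15: K-L = 25 → Z
  i=16: I-L = 23 → X
  i=17: Q-U = 22 → W
  i=18: E-T = 11 → L
  i=19: M-O = 24 → Y
  i=20: Y-H = 17 → R
  i=21: L-M = 25 → Z
  i=22: G-J = 23 → X
  i=23: K-O = 22 → W
  i=24: A-P = 11 → L
  i=25: G-I = 24 → Y
  i=26: Y-H = 17 → R
  i=27: L-M = 25 → Z
  i=28: D-G = 23 → X
  i=29: T-X = 22 → W
  i=30: R-G = 11 → L
  i=31: F-H = 24 → Y
  i=32: P-Y = 17 → R
  shifts repeat with period 6: LYRZXW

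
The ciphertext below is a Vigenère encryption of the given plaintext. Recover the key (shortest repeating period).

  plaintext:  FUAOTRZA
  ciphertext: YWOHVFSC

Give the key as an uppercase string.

  i= 0: Y-F = 19 → T
  i= 1: W-U =  2 → C
  i= 2: O-A = 14 → O
  i= 3: H-O = 19 → T
  i= 4: V-T =  2 → C
  i= 5: F-R = 14 → O
  i= 6: S-Z = 19 → T
  i= 7: C-A =  2 → C
  shifts repeat with period 3: TCO

TCO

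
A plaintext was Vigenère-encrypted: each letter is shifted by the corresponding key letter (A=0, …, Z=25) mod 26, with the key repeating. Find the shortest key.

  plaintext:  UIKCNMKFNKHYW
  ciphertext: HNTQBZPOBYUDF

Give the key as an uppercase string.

NFJOO

  i= 0: H-U = 13 → N
  i= 1: N-I =  5 → F
  i= 2: T-K =  9 → J
  i= 3: Q-C = 14 → O
  i= 4: B-N = 14 → O
  i= 5: Z-M = 13 → N
  i= 6: P-K =  5 → F
  i= 7: O-F =  9 → J
  i= 8: B-N = 14 → O
  i= 9: Y-K = 14 → O
  i=10: U-H = 13 → N
  i=11: D-Y =  5 → F
  i=12: F-W =  9 → J
  shifts repeat with period 5: NFJOO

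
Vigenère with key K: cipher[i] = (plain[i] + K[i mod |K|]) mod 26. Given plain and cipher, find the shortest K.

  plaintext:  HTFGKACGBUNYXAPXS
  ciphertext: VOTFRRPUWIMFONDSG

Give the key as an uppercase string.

  i= 0: V-H = 14 → O
  i= 1: O-T = 21 → V
  i= 2: T-F = 14 → O
  i= 3: F-G = 25 → Z
  i= 4: R-K =  7 → H
  i= 5: R-A = 17 → R
  i= 6: P-C = 13 → N
  i= 7: U-G = 14 → O
  i= 8: W-B = 21 → V
  i= 9: I-U = 14 → O
  i=10: M-N = 25 → Z
  i=11: F-Y =  7 → H
  i=12: O-X = 17 → R
  i=13: N-A = 13 → N
  i=14: D-P = 14 → O
  i=15: S-X = 21 → V
  i=16: G-S = 14 → O
  shifts repeat with period 7: OVOZHRN

OVOZHRN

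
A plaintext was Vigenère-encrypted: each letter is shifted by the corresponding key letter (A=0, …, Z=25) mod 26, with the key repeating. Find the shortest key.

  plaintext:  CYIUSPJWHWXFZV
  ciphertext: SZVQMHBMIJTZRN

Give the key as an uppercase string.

  i= 0: S-C = 16 → Q
  i= 1: Z-Y =  1 → B
  i= 2: V-I = 13 → N
  i= 3: Q-U = 22 → W
  i= 4: M-S = 20 → U
  i= 5: H-P = 18 → S
  i= 6: B-J = 18 → S
  i= 7: M-W = 16 → Q
  i= 8: I-H =  1 → B
  i= 9: J-W = 13 → N
  i=10: T-X = 22 → W
  i=11: Z-F = 20 → U
  i=12: R-Z = 18 → S
  i=13: N-V = 18 → S
  shifts repeat with period 7: QBNWUSS

QBNWUSS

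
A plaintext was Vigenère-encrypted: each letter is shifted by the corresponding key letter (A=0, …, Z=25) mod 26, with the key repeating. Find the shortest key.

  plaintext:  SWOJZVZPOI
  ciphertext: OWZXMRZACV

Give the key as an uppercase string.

  i= 0: O-S = 22 → W
  i= 1: W-W =  0 → A
  i= 2: Z-O = 11 → L
  i= 3: X-J = 14 → O
  i= 4: M-Z = 13 → N
  i= 5: R-V = 22 → W
  i= 6: Z-Z =  0 → A
  i= 7: A-P = 11 → L
  i= 8: C-O = 14 → O
  i= 9: V-I = 13 → N
  shifts repeat with period 5: WALON

WALON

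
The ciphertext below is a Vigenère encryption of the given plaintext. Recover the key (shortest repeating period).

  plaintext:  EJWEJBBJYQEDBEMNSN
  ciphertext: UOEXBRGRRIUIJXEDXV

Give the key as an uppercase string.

  i= 0: U-E = 16 → Q
  i= 1: O-J =  5 → F
  i= 2: E-W =  8 → I
  i= 3: X-E = 19 → T
  i= 4: B-J = 18 → S
  i= 5: R-B = 16 → Q
  i= 6: G-B =  5 → F
  i= 7: R-J =  8 → I
  i= 8: R-Y = 19 → T
  i= 9: I-Q = 18 → S
  i=10: U-E = 16 → Q
  i=11: I-D =  5 → F
  i=12: J-B =  8 → I
  i=13: X-E = 19 → T
  i=14: E-M = 18 → S
  i=15: D-N = 16 → Q
  i=16: X-S =  5 → F
  i=17: V-N =  8 → I
  shifts repeat with period 5: QFITS

QFITS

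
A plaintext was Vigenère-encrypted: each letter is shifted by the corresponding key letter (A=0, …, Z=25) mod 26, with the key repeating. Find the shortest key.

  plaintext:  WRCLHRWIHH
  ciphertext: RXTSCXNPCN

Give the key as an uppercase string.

  i= 0: R-W = 21 → V
  i= 1: X-R =  6 → G
  i= 2: T-C = 17 → R
  i= 3: S-L =  7 → H
  i= 4: C-H = 21 → V
  i= 5: X-R =  6 → G
  i= 6: N-W = 17 → R
  i= 7: P-I =  7 → H
  i= 8: C-H = 21 → V
  i= 9: N-H =  6 → G
  shifts repeat with period 4: VGRH

VGRH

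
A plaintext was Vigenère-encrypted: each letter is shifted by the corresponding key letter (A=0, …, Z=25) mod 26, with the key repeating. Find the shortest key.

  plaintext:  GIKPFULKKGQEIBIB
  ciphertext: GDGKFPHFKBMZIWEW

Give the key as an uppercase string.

  i= 0: G-G =  0 → A
  i= 1: D-I = 21 → V
  i= 2: G-K = 22 → W
  i= 3: K-P = 21 → V
  i= 4: F-F =  0 → A
  i= 5: P-U = 21 → V
  i= 6: H-L = 22 → W
  i= 7: F-K = 21 → V
  i= 8: K-K =  0 → A
  i= 9: B-G = 21 → V
  i=10: M-Q = 22 → W
  i=11: Z-E = 21 → V
  i=12: I-I =  0 → A
  i=13: W-B = 21 → V
  i=14: E-I = 22 → W
  i=15: W-B = 21 → V
  shifts repeat with period 4: AVWV

AVWV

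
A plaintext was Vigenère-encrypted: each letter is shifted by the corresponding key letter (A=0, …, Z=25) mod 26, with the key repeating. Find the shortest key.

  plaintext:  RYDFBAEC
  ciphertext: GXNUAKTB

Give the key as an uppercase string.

PZK

  i= 0: G-R = 15 → P
  i= 1: X-Y = 25 → Z
  i= 2: N-D = 10 → K
  i= 3: U-F = 15 → P
  i= 4: A-B = 25 → Z
  i= 5: K-A = 10 → K
  i= 6: T-E = 15 → P
  i= 7: B-C = 25 → Z
  shifts repeat with period 3: PZK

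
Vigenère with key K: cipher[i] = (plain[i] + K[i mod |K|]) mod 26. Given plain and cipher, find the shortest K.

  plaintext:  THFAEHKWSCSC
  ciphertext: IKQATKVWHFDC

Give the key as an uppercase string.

PDLA

  i= 0: I-T = 15 → P
  i= 1: K-H =  3 → D
  i= 2: Q-F = 11 → L
  i= 3: A-A =  0 → A
  i= 4: T-E = 15 → P
  i= 5: K-H =  3 → D
  i= 6: V-K = 11 → L
  i= 7: W-W =  0 → A
  i= 8: H-S = 15 → P
  i= 9: F-C =  3 → D
  i=10: D-S = 11 → L
  i=11: C-C =  0 → A
  shifts repeat with period 4: PDLA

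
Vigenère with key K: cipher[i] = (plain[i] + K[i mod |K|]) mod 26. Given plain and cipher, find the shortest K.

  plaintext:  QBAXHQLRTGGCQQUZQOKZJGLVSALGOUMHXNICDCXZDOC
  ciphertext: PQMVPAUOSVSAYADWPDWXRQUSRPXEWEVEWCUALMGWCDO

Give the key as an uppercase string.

ZPMYIKJX

  i= 0: P-Q = 25 → Z
  i= 1: Q-B = 15 → P
  i= 2: M-A = 12 → M
  i= 3: V-X = 24 → Y
  i= 4: P-H =  8 → I
  i= 5: A-Q = 10 → K
  i= 6: U-L =  9 → J
  i= 7: O-R = 23 → X
  i= 8: S-T = 25 → Z
  i= 9: V-G = 15 → P
  i=10: S-G = 12 → M
  i=11: A-C = 24 → Y
  i=12: Y-Q =  8 → I
  i=13: A-Q = 10 → K
  i=14: D-U =  9 → J
  i=15: W-Z = 23 → X
  i=16: P-Q = 25 → Z
  i=17: D-O = 15 → P
  i=18: W-K = 12 → M
  i=19: X-Z = 24 → Y
  i=20: R-J =  8 → I
  i=21: Q-G = 10 → K
  i=22: U-L =  9 → J
  i=23: S-V = 23 → X
  i=24: R-S = 25 → Z
  i=25: P-A = 15 → P
  i=26: X-L = 12 → M
  i=27: E-G = 24 → Y
  i=28: W-O =  8 → I
  i=29: E-U = 10 → K
  i=30: V-M =  9 → J
  i=31: E-H = 23 → X
  i=32: W-X = 25 → Z
  i=33: C-N = 15 → P
  i=34: U-I = 12 → M
  i=35: A-C = 24 → Y
  i=36: L-D =  8 → I
  i=37: M-C = 10 → K
  i=38: G-X =  9 → J
  i=39: W-Z = 23 → X
  i=40: C-D = 25 → Z
  i=41: D-O = 15 → P
  i=42: O-C = 12 → M
  shifts repeat with period 8: ZPMYIKJX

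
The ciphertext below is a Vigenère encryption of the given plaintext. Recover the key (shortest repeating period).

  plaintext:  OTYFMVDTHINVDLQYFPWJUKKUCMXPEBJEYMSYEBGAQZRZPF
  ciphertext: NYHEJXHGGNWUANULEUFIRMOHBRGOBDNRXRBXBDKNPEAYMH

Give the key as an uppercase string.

ZFJZXCEN

  i= 0: N-O = 25 → Z
  i= 1: Y-T =  5 → F
  i= 2: H-Y =  9 → J
  i= 3: E-F = 25 → Z
  i= 4: J-M = 23 → X
  i= 5: X-V =  2 → C
  i= 6: H-D =  4 → E
  i= 7: G-T = 13 → N
  i= 8: G-H = 25 → Z
  i= 9: N-I =  5 → F
  i=10: W-N =  9 → J
  i=11: U-V = 25 → Z
  i=12: A-D = 23 → X
  i=13: N-L =  2 → C
  i=14: U-Q =  4 → E
  i=15: L-Y = 13 → N
  i=16: E-F = 25 → Z
  i=17: U-P =  5 → F
  i=18: F-W =  9 → J
  i=19: I-J = 25 → Z
  i=20: R-U = 23 → X
  i=21: M-K =  2 → C
  i=22: O-K =  4 → E
  i=23: H-U = 13 → N
  i=24: B-C = 25 → Z
  i=25: R-M =  5 → F
  i=26: G-X =  9 → J
  i=27: O-P = 25 → Z
  i=28: B-E = 23 → X
  i=29: D-B =  2 → C
  i=30: N-J =  4 → E
  i=31: R-E = 13 → N
  i=32: X-Y = 25 → Z
  i=33: R-M =  5 → F
  i=34: B-S =  9 → J
  i=35: X-Y = 25 → Z
  i=36: B-E = 23 → X
  i=37: D-B =  2 → C
  i=38: K-G =  4 → E
  i=39: N-A = 13 → N
  i=40: P-Q = 25 → Z
  i=41: E-Z =  5 → F
  i=42: A-R =  9 → J
  i=43: Y-Z = 25 → Z
  i=44: M-P = 23 → X
  i=45: H-F =  2 → C
  shifts repeat with period 8: ZFJZXCEN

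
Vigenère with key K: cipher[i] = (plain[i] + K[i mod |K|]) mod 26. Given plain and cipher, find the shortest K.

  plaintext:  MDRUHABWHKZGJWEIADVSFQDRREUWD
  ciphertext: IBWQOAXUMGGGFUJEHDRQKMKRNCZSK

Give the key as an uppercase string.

  i= 0: I-M = 22 → W
  i= 1: B-D = 24 → Y
  i= 2: W-R =  5 → F
  i= 3: Q-U = 22 → W
  i= 4: O-H =  7 → H
  i= 5: A-A =  0 → A
  i= 6: X-B = 22 → W
  i= 7: U-W = 24 → Y
  i= 8: M-H =  5 → F
  i= 9: G-K = 22 → W
  i=10: G-Z =  7 → H
  i=11: G-G =  0 → A
  i=12: F-J = 22 → W
  i=13: U-W = 24 → Y
  i=14: J-E =  5 → F
  i=15: E-I = 22 → W
  i=16: H-A =  7 → H
  i=17: D-D =  0 → A
  i=18: R-V = 22 → W
  i=19: Q-S = 24 → Y
  i=20: K-F =  5 → F
  i=21: M-Q = 22 → W
  i=22: K-D =  7 → H
  i=23: R-R =  0 → A
  i=24: N-R = 22 → W
  i=25: C-E = 24 → Y
  i=26: Z-U =  5 → F
  i=27: S-W = 22 → W
  i=28: K-D =  7 → H
  shifts repeat with period 6: WYFWHA

WYFWHA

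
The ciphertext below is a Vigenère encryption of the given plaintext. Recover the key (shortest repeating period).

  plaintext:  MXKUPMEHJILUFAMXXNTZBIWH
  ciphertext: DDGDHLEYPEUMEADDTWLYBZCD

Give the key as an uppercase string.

RGWJSZA

  i= 0: D-M = 17 → R
  i= 1: D-X =  6 → G
  i= 2: G-K = 22 → W
  i= 3: D-U =  9 → J
  i= 4: H-P = 18 → S
  i= 5: L-M = 25 → Z
  i= 6: E-E =  0 → A
  i= 7: Y-H = 17 → R
  i= 8: P-J =  6 → G
  i= 9: E-I = 22 → W
  i=10: U-L =  9 → J
  i=11: M-U = 18 → S
  i=12: E-F = 25 → Z
  i=13: A-A =  0 → A
  i=14: D-M = 17 → R
  i=15: D-X =  6 → G
  i=16: T-X = 22 → W
  i=17: W-N =  9 → J
  i=18: L-T = 18 → S
  i=19: Y-Z = 25 → Z
  i=20: B-B =  0 → A
  i=21: Z-I = 17 → R
  i=22: C-W =  6 → G
  i=23: D-H = 22 → W
  shifts repeat with period 7: RGWJSZA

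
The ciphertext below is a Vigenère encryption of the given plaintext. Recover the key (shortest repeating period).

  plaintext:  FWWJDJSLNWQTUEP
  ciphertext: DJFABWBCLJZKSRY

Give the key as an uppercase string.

YNJR

  i= 0: D-F = 24 → Y
  i= 1: J-W = 13 → N
  i= 2: F-W =  9 → J
  i= 3: A-J = 17 → R
  i= 4: B-D = 24 → Y
  i= 5: W-J = 13 → N
  i= 6: B-S =  9 → J
  i= 7: C-L = 17 → R
  i= 8: L-N = 24 → Y
  i= 9: J-W = 13 → N
  i=10: Z-Q =  9 → J
  i=11: K-T = 17 → R
  i=12: S-U = 24 → Y
  i=13: R-E = 13 → N
  i=14: Y-P =  9 → J
  shifts repeat with period 4: YNJR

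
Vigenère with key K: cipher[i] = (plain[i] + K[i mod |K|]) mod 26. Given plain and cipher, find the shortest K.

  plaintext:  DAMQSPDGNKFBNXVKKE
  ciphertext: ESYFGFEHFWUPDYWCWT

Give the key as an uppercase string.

  i= 0: E-D =  1 → B
  i= 1: S-A = 18 → S
  i= 2: Y-M = 12 → M
  i= 3: F-Q = 15 → P
  i= 4: G-S = 14 → O
  i= 5: F-P = 16 → Q
  i= 6: E-D =  1 → B
  i= 7: H-G =  1 → B
  i= 8: F-N = 18 → S
  i= 9: W-K = 12 → M
  i=10: U-F = 15 → P
  i=11: P-B = 14 → O
  i=12: D-N = 16 → Q
  i=13: Y-X =  1 → B
  i=14: W-V =  1 → B
  i=15: C-K = 18 → S
  i=16: W-K = 12 → M
  i=17: T-E = 15 → P
  shifts repeat with period 7: BSMPOQB

BSMPOQB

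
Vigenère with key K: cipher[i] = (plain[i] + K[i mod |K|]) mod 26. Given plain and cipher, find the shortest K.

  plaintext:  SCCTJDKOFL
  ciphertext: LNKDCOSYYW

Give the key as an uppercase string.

  i= 0: L-S = 19 → T
  i= 1: N-C = 11 → L
  i= 2: K-C =  8 → I
  i= 3: D-T = 10 → K
  i= 4: C-J = 19 → T
  i= 5: O-D = 11 → L
  i= 6: S-K =  8 → I
  i= 7: Y-O = 10 → K
  i= 8: Y-F = 19 → T
  i= 9: W-L = 11 → L
  shifts repeat with period 4: TLIK

TLIK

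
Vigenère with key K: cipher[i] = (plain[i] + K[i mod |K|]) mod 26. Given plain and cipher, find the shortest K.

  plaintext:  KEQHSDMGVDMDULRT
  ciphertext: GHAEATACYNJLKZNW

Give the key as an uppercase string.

WDKXIQO

  i= 0: G-K = 22 → W
  i= 1: H-E =  3 → D
  i= 2: A-Q = 10 → K
  i= 3: E-H = 23 → X
  i= 4: A-S =  8 → I
  i= 5: T-D = 16 → Q
  i= 6: A-M = 14 → O
  i= 7: C-G = 22 → W
  i= 8: Y-V =  3 → D
  i= 9: N-D = 10 → K
  i=10: J-M = 23 → X
  i=11: L-D =  8 → I
  i=12: K-U = 16 → Q
  i=13: Z-L = 14 → O
  i=14: N-R = 22 → W
  i=15: W-T =  3 → D
  shifts repeat with period 7: WDKXIQO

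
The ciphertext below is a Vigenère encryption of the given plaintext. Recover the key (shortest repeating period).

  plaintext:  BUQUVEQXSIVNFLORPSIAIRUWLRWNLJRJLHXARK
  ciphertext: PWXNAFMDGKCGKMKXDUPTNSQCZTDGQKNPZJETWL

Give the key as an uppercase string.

OCHTFBWG

  i= 0: P-B = 14 → O
  i= 1: W-U =  2 → C
  i= 2: X-Q =  7 → H
  i= 3: N-U = 19 → T
  i= 4: A-V =  5 → F
  i= 5: F-E =  1 → B
  i= 6: M-Q = 22 → W
  i= 7: D-X =  6 → G
  i= 8: G-S = 14 → O
  i= 9: K-I =  2 → C
  i=10: C-V =  7 → H
  i=11: G-N = 19 → T
  i=12: K-F =  5 → F
  i=13: M-L =  1 → B
  i=14: K-O = 22 → W
  i=15: X-R =  6 → G
  i=16: D-P = 14 → O
  i=17: U-S =  2 → C
  i=18: P-I =  7 → H
  i=19: T-A = 19 → T
  i=20: N-I =  5 → F
  i=21: S-R =  1 → B
  i=22: Q-U = 22 → W
  i=23: C-W =  6 → G
  i=24: Z-L = 14 → O
  i=25: T-R =  2 → C
  i=26: D-W =  7 → H
  i=27: G-N = 19 → T
  i=28: Q-L =  5 → F
  i=29: K-J =  1 → B
  i=30: N-R = 22 → W
  i=31: P-J =  6 → G
  i=32: Z-L = 14 → O
  i=33: J-H =  2 → C
  i=34: E-X =  7 → H
  i=35: T-A = 19 → T
  i=36: W-R =  5 → F
  i=37: L-K =  1 → B
  shifts repeat with period 8: OCHTFBWG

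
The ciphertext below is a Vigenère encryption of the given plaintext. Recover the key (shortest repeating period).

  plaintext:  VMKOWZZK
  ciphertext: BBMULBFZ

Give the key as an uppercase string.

GPC

  i= 0: B-V =  6 → G
  i= 1: B-M = 15 → P
  i= 2: M-K =  2 → C
  i= 3: U-O =  6 → G
  i= 4: L-W = 15 → P
  i= 5: B-Z =  2 → C
  i= 6: F-Z =  6 → G
  i= 7: Z-K = 15 → P
  shifts repeat with period 3: GPC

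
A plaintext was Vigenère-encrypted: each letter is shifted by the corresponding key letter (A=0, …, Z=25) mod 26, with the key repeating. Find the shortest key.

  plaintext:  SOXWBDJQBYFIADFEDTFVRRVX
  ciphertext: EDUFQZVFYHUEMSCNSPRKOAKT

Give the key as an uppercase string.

  i= 0: E-S = 12 → M
  i= 1: D-O = 15 → P
  i= 2: U-X = 23 → X
  i= 3: F-W =  9 → J
  i= 4: Q-B = 15 → P
  i= 5: Z-D = 22 → W
  i= 6: V-J = 12 → M
  i= 7: F-Q = 15 → P
  i= 8: Y-B = 23 → X
  i= 9: H-Y =  9 → J
  i=10: U-F = 15 → P
  i=11: E-I = 22 → W
  i=12: M-A = 12 → M
  i=13: S-D = 15 → P
  i=14: C-F = 23 → X
  i=15: N-E =  9 → J
  i=16: S-D = 15 → P
  i=17: P-T = 22 → W
  i=18: R-F = 12 → M
  i=19: K-V = 15 → P
  i=20: O-R = 23 → X
  i=21: A-R =  9 → J
  i=22: K-V = 15 → P
  i=23: T-X = 22 → W
  shifts repeat with period 6: MPXJPW

MPXJPW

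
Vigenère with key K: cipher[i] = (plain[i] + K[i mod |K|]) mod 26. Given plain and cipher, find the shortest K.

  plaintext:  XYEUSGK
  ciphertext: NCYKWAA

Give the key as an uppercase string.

QEU

  i= 0: N-X = 16 → Q
  i= 1: C-Y =  4 → E
  i= 2: Y-E = 20 → U
  i= 3: K-U = 16 → Q
  i= 4: W-S =  4 → E
  i= 5: A-G = 20 → U
  i= 6: A-K = 16 → Q
  shifts repeat with period 3: QEU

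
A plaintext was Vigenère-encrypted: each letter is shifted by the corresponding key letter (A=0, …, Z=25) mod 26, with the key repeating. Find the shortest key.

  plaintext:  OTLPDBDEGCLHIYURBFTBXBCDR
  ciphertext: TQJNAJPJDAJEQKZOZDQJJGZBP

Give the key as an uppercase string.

  i= 0: T-O =  5 → F
  i= 1: Q-T = 23 → X
  i= 2: J-L = 24 → Y
  i= 3: N-P = 24 → Y
  i= 4: A-D = 23 → X
  i= 5: J-B =  8 → I
  i= 6: P-D = 12 → M
  i= 7: J-E =  5 → F
  i= 8: D-G = 23 → X
  i= 9: A-C = 24 → Y
  i=10: J-L = 24 → Y
  i=11: E-H = 23 → X
  i=12: Q-I =  8 → I
  i=13: K-Y = 12 → M
  i=14: Z-U =  5 → F
  i=15: O-R = 23 → X
  i=16: Z-B = 24 → Y
  i=17: D-F = 24 → Y
  i=18: Q-T = 23 → X
  i=19: J-B =  8 → I
  i=20: J-X = 12 → M
  i=21: G-B =  5 → F
  i=22: Z-C = 23 → X
  i=23: B-D = 24 → Y
  i=24: P-R = 24 → Y
  shifts repeat with period 7: FXYYXIM

FXYYXIM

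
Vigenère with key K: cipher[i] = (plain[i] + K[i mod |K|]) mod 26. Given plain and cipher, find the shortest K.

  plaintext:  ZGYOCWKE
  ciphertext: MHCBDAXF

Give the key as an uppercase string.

  i= 0: M-Z = 13 → N
  i= 1: H-G =  1 → B
  i= 2: C-Y =  4 → E
  i= 3: B-O = 13 → N
  i= 4: D-C =  1 → B
  i= 5: A-W =  4 → E
  i= 6: X-K = 13 → N
  i= 7: F-E =  1 → B
  shifts repeat with period 3: NBE

NBE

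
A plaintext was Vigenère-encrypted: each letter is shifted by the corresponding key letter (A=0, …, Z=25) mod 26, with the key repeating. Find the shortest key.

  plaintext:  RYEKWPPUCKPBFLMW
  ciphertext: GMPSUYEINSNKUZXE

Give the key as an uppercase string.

  i= 0: G-R = 15 → P
  i= 1: M-Y = 14 → O
  i= 2: P-E = 11 → L
  i= 3: S-K =  8 → I
  i= 4: U-W = 24 → Y
  i= 5: Y-P =  9 → J
  i= 6: E-P = 15 → P
  i= 7: I-U = 14 → O
  i= 8: N-C = 11 → L
  i= 9: S-K =  8 → I
  i=10: N-P = 24 → Y
  i=11: K-B =  9 → J
  i=12: U-F = 15 → P
  i=13: Z-L = 14 → O
  i=14: X-M = 11 → L
  i=15: E-W =  8 → I
  shifts repeat with period 6: POLIYJ

POLIYJ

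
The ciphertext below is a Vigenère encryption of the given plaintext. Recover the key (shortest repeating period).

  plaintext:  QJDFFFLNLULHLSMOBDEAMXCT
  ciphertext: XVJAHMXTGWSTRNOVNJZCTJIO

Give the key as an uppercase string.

  i= 0: X-Q =  7 → H
  i= 1: V-J = 12 → M
  i= 2: J-D =  6 → G
  i= 3: A-F = 21 → V
  i= 4: H-F =  2 → C
  i= 5: M-F =  7 → H
  i= 6: X-L = 12 → M
  i= 7: T-N =  6 → G
  i= 8: G-L = 21 → V
  i= 9: W-U =  2 → C
  i=10: S-L =  7 → H
  i=11: T-H = 12 → M
  i=12: R-L =  6 → G
  i=13: N-S = 21 → V
  i=14: O-M =  2 → C
  i=15: V-O =  7 → H
  i=16: N-B = 12 → M
  i=17: J-D =  6 → G
  i=18: Z-E = 21 → V
  i=19: C-A =  2 → C
  i=20: T-M =  7 → H
  i=21: J-X = 12 → M
  i=22: I-C =  6 → G
  i=23: O-T = 21 → V
  shifts repeat with period 5: HMGVC

HMGVC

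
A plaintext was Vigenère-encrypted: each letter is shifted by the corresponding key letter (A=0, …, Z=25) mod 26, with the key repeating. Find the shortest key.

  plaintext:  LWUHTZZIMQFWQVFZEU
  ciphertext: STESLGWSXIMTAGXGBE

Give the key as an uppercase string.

HXKLS

  i= 0: S-L =  7 → H
  i= 1: T-W = 23 → X
  i= 2: E-U = 10 → K
  i= 3: S-H = 11 → L
  i= 4: L-T = 18 → S
  i= 5: G-Z =  7 → H
  i= 6: W-Z = 23 → X
  i= 7: S-I = 10 → K
  i= 8: X-M = 11 → L
  i= 9: I-Q = 18 → S
  i=10: M-F =  7 → H
  i=11: T-W = 23 → X
  i=12: A-Q = 10 → K
  i=13: G-V = 11 → L
  i=14: X-F = 18 → S
  i=15: G-Z =  7 → H
  i=16: B-E = 23 → X
  i=17: E-U = 10 → K
  shifts repeat with period 5: HXKLS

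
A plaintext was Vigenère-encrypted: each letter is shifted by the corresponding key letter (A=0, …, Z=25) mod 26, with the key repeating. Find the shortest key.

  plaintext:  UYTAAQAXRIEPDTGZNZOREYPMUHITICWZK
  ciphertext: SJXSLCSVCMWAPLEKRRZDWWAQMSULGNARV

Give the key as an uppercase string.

  i= 0: S-U = 24 → Y
  i= 1: J-Y = 11 → L
  i= 2: X-T =  4 → E
  i= 3: S-A = 18 → S
  i= 4: L-A = 11 → L
  i= 5: C-Q = 12 → M
  i= 6: S-A = 18 → S
  i= 7: V-X = 24 → Y
  i= 8: C-R = 11 → L
  i= 9: M-I =  4 → E
  i=10: W-E = 18 → S
  i=11: A-P = 11 → L
  i=12: P-D = 12 → M
  i=13: L-T = 18 → S
  i=14: E-G = 24 → Y
  i=15: K-Z = 11 → L
  i=16: R-N =  4 → E
  i=17: R-Z = 18 → S
  i=18: Z-O = 11 → L
  i=19: D-R = 12 → M
  i=20: W-E = 18 → S
  i=21: W-Y = 24 → Y
  i=22: A-P = 11 → L
  i=23: Q-M =  4 → E
  i=24: M-U = 18 → S
  i=25: S-H = 11 → L
  i=26: U-I = 12 → M
  i=27: L-T = 18 → S
  i=28: G-I = 24 → Y
  i=29: N-C = 11 → L
  i=30: A-W =  4 → E
  i=31: R-Z = 18 → S
  i=32: V-K = 11 → L
  shifts repeat with period 7: YLESLMS

YLESLMS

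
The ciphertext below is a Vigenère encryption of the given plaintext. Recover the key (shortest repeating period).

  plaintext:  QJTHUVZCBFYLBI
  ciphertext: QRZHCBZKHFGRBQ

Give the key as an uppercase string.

AIG

  i= 0: Q-Q =  0 → A
  i= 1: R-J =  8 → I
  i= 2: Z-T =  6 → G
  i= 3: H-H =  0 → A
  i= 4: C-U =  8 → I
  i= 5: B-V =  6 → G
  i= 6: Z-Z =  0 → A
  i= 7: K-C =  8 → I
  i= 8: H-B =  6 → G
  i= 9: F-F =  0 → A
  i=10: G-Y =  8 → I
  i=11: R-L =  6 → G
  i=12: B-B =  0 → A
  i=13: Q-I =  8 → I
  shifts repeat with period 3: AIG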